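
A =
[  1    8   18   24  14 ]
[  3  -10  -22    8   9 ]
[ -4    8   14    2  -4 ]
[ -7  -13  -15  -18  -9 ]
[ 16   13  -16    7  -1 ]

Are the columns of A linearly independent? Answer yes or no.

no

Row reduce A to echelon form.
R2 ← R2 − (3)·R1: [0, -34, -76, -64, -33]
R3 ← R3 + (4)·R1: [0, 40, 86, 98, 52]
R4 ← R4 + (7)·R1: [0, 43, 111, 150, 89]
R5 ← R5 − (16)·R1: [0, -115, -304, -377, -225]
R3 ← R3 + (20/17)·R2: [0, 0, -58/17, 386/17, 224/17]
R4 ← R4 + (43/34)·R2: [0, 0, 253/17, 1174/17, 1607/34]
R5 ← R5 − (115/34)·R2: [0, 0, -798/17, -2729/17, -3855/34]
R4 ← R4 + (253/58)·R3: [0, 0, 0, 4875/29, 6075/58]
R5 ← R5 − (399/29)·R3: [0, 0, 0, -13715/29, -17091/58]
R5 ← R5 + (211/75)·R4: [0, 0, 0, 0, 0]
4 pivots among 5 columns.
Only 4 < 5 pivot columns, so the columns are linearly dependent.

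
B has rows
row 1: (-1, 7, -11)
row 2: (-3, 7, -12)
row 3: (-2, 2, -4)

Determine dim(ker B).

Row reduce to echelon form.
R2 ← R2 − (3)·R1: [0, -14, 21]
R3 ← R3 − (2)·R1: [0, -12, 18]
R3 ← R3 − (6/7)·R2: [0, 0, 0]
2 nonzero rows, so rank(B) = 2.
B has 3 columns; by rank–nullity, nullity = 3 − 2 = 1.

1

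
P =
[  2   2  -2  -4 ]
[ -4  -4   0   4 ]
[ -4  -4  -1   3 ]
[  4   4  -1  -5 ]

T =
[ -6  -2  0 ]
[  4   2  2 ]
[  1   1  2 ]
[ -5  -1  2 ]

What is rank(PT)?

2

First compute PT:
[[ 14,   2,  -8],
 [-12,  -4,   0],
 [ -8,  -4,  -4],
 [ 16,   4,  -4]]
Now row reduce the product.
R2 ← R2 + (6/7)·R1: [0, -16/7, -48/7]
R3 ← R3 + (4/7)·R1: [0, -20/7, -60/7]
R4 ← R4 − (8/7)·R1: [0, 12/7, 36/7]
R3 ← R3 − (5/4)·R2: [0, 0, 0]
R4 ← R4 + (3/4)·R2: [0, 0, 0]
2 nonzero rows, so rank(PT) = 2.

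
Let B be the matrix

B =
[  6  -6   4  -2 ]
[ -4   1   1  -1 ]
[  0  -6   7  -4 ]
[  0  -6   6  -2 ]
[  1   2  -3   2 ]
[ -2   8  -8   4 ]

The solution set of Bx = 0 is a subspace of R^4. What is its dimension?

Row reduce to echelon form.
R2 ← R2 + (2/3)·R1: [0, -3, 11/3, -7/3]
R5 ← R5 − (1/6)·R1: [0, 3, -11/3, 7/3]
R6 ← R6 + (1/3)·R1: [0, 6, -20/3, 10/3]
R3 ← R3 − (2)·R2: [0, 0, -1/3, 2/3]
R4 ← R4 − (2)·R2: [0, 0, -4/3, 8/3]
R5 ← R5 + R2: [0, 0, 0, 0]
R6 ← R6 + (2)·R2: [0, 0, 2/3, -4/3]
R4 ← R4 − (4)·R3: [0, 0, 0, 0]
R6 ← R6 + (2)·R3: [0, 0, 0, 0]
3 nonzero rows, so rank(B) = 3.
B has 4 columns; by rank–nullity, nullity = 4 − 3 = 1.

1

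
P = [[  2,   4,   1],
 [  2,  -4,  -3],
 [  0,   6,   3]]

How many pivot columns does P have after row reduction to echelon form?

Row reduce to echelon form.
R2 ← R2 − R1: [0, -8, -4]
R3 ← R3 + (3/4)·R2: [0, 0, 0]
Echelon form has 2 nonzero rows, so rank(P) = 2.
Each nonzero row contributes one pivot column: 2 pivot columns.

2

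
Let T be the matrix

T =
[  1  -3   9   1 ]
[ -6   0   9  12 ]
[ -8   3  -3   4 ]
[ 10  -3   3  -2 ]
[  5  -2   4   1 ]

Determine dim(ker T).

Row reduce to echelon form.
R2 ← R2 + (6)·R1: [0, -18, 63, 18]
R3 ← R3 + (8)·R1: [0, -21, 69, 12]
R4 ← R4 − (10)·R1: [0, 27, -87, -12]
R5 ← R5 − (5)·R1: [0, 13, -41, -4]
R3 ← R3 − (7/6)·R2: [0, 0, -9/2, -9]
R4 ← R4 + (3/2)·R2: [0, 0, 15/2, 15]
R5 ← R5 + (13/18)·R2: [0, 0, 9/2, 9]
R4 ← R4 + (5/3)·R3: [0, 0, 0, 0]
R5 ← R5 + R3: [0, 0, 0, 0]
3 nonzero rows, so rank(T) = 3.
T has 4 columns; by rank–nullity, nullity = 4 − 3 = 1.

1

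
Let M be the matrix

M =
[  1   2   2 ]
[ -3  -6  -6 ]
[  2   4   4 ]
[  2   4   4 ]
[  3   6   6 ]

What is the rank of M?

1

Row reduce to echelon form.
R2 ← R2 + (3)·R1: [0, 0, 0]
R3 ← R3 − (2)·R1: [0, 0, 0]
R4 ← R4 − (2)·R1: [0, 0, 0]
R5 ← R5 − (3)·R1: [0, 0, 0]
Echelon form has 1 nonzero row, so rank(M) = 1.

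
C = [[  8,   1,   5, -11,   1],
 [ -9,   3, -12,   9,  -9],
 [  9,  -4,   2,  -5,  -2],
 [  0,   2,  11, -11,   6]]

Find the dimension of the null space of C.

1

Row reduce to echelon form.
R2 ← R2 + (9/8)·R1: [0, 33/8, -51/8, -27/8, -63/8]
R3 ← R3 − (9/8)·R1: [0, -41/8, -29/8, 59/8, -25/8]
R3 ← R3 + (41/33)·R2: [0, 0, -127/11, 35/11, -142/11]
R4 ← R4 − (16/33)·R2: [0, 0, 155/11, -103/11, 108/11]
R4 ← R4 + (155/127)·R3: [0, 0, 0, -696/127, -754/127]
4 nonzero rows, so rank(C) = 4.
C has 5 columns; by rank–nullity, nullity = 5 − 4 = 1.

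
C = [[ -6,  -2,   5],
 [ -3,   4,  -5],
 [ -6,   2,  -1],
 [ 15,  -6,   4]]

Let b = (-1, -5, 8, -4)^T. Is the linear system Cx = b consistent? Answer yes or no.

Row reduce the augmented matrix [C | b].
R2 ← R2 − (1/2)·R1: [0, 5, -15/2, -9/2]
R3 ← R3 − R1: [0, 4, -6, 9]
R4 ← R4 + (5/2)·R1: [0, -11, 33/2, -13/2]
R3 ← R3 − (4/5)·R2: [0, 0, 0, 63/5]
R4 ← R4 + (11/5)·R2: [0, 0, 0, -82/5]
R4 ← R4 + (82/63)·R3: [0, 0, 0, 0]
The echelon form has 3 nonzero rows; the last pivot sits in the augmented column, so rank(C) = 2 but rank([C|b]) = 3.
Since the ranks differ, the system is inconsistent.

no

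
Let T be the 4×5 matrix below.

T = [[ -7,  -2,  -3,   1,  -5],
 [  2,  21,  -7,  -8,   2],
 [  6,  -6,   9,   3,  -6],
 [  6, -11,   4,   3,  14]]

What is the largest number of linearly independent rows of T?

3

Row reduce to echelon form.
R2 ← R2 + (2/7)·R1: [0, 143/7, -55/7, -54/7, 4/7]
R3 ← R3 + (6/7)·R1: [0, -54/7, 45/7, 27/7, -72/7]
R4 ← R4 + (6/7)·R1: [0, -89/7, 10/7, 27/7, 68/7]
R3 ← R3 + (54/143)·R2: [0, 0, 45/13, 135/143, -1440/143]
R4 ← R4 + (89/143)·R2: [0, 0, -45/13, -135/143, 1440/143]
R4 ← R4 + R3: [0, 0, 0, 0, 0]
Echelon form has 3 nonzero rows, so rank(T) = 3.
The rank gives the maximum number of linearly independent rows: 3.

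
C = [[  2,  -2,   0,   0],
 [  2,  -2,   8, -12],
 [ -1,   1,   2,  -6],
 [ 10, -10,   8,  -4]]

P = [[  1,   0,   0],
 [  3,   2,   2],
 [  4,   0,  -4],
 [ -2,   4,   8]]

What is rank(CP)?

First compute CP:
[[ -4,  -4,  -4],
 [ 52, -52, -132],
 [ 22, -22, -54],
 [ 20, -36, -84]]
Now row reduce the product.
R2 ← R2 + (13)·R1: [0, -104, -184]
R3 ← R3 + (11/2)·R1: [0, -44, -76]
R4 ← R4 + (5)·R1: [0, -56, -104]
R3 ← R3 − (11/26)·R2: [0, 0, 24/13]
R4 ← R4 − (7/13)·R2: [0, 0, -64/13]
R4 ← R4 + (8/3)·R3: [0, 0, 0]
3 nonzero rows, so rank(CP) = 3.

3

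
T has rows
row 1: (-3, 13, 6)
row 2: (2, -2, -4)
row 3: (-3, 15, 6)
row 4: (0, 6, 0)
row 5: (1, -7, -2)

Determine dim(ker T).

Row reduce to echelon form.
R2 ← R2 + (2/3)·R1: [0, 20/3, 0]
R3 ← R3 − R1: [0, 2, 0]
R5 ← R5 + (1/3)·R1: [0, -8/3, 0]
R3 ← R3 − (3/10)·R2: [0, 0, 0]
R4 ← R4 − (9/10)·R2: [0, 0, 0]
R5 ← R5 + (2/5)·R2: [0, 0, 0]
2 nonzero rows, so rank(T) = 2.
T has 3 columns; by rank–nullity, nullity = 3 − 2 = 1.

1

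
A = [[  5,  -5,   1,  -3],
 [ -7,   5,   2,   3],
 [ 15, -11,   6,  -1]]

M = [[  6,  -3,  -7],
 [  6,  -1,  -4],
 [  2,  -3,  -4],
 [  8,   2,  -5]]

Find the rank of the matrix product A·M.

First compute AM:
[[-22, -19,  -4],
 [ 16,  16,   6],
 [ 28, -54, -80]]
Now row reduce the product.
R2 ← R2 + (8/11)·R1: [0, 24/11, 34/11]
R3 ← R3 + (14/11)·R1: [0, -860/11, -936/11]
R3 ← R3 + (215/6)·R2: [0, 0, 77/3]
3 nonzero rows, so rank(AM) = 3.

3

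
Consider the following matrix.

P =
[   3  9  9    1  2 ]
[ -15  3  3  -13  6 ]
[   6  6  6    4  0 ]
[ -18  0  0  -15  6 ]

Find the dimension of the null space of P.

3

Row reduce to echelon form.
R2 ← R2 + (5)·R1: [0, 48, 48, -8, 16]
R3 ← R3 − (2)·R1: [0, -12, -12, 2, -4]
R4 ← R4 + (6)·R1: [0, 54, 54, -9, 18]
R3 ← R3 + (1/4)·R2: [0, 0, 0, 0, 0]
R4 ← R4 − (9/8)·R2: [0, 0, 0, 0, 0]
2 nonzero rows, so rank(P) = 2.
P has 5 columns; by rank–nullity, nullity = 5 − 2 = 3.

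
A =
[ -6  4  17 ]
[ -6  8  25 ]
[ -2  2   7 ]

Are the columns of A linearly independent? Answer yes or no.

Row reduce A to echelon form.
R2 ← R2 − R1: [0, 4, 8]
R3 ← R3 − (1/3)·R1: [0, 2/3, 4/3]
R3 ← R3 − (1/6)·R2: [0, 0, 0]
2 pivots among 3 columns.
Only 2 < 3 pivot columns, so the columns are linearly dependent.

no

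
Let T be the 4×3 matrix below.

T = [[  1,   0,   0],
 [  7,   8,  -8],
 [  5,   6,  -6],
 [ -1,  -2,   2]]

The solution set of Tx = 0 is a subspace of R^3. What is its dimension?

1

Row reduce to echelon form.
R2 ← R2 − (7)·R1: [0, 8, -8]
R3 ← R3 − (5)·R1: [0, 6, -6]
R4 ← R4 + R1: [0, -2, 2]
R3 ← R3 − (3/4)·R2: [0, 0, 0]
R4 ← R4 + (1/4)·R2: [0, 0, 0]
2 nonzero rows, so rank(T) = 2.
T has 3 columns; by rank–nullity, nullity = 3 − 2 = 1.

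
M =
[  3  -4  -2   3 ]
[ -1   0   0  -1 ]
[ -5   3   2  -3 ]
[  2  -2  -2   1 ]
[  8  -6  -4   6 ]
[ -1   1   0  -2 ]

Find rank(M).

Row reduce to echelon form.
R2 ← R2 + (1/3)·R1: [0, -4/3, -2/3, 0]
R3 ← R3 + (5/3)·R1: [0, -11/3, -4/3, 2]
R4 ← R4 − (2/3)·R1: [0, 2/3, -2/3, -1]
R5 ← R5 − (8/3)·R1: [0, 14/3, 4/3, -2]
R6 ← R6 + (1/3)·R1: [0, -1/3, -2/3, -1]
R3 ← R3 − (11/4)·R2: [0, 0, 1/2, 2]
R4 ← R4 + (1/2)·R2: [0, 0, -1, -1]
R5 ← R5 + (7/2)·R2: [0, 0, -1, -2]
R6 ← R6 − (1/4)·R2: [0, 0, -1/2, -1]
R4 ← R4 + (2)·R3: [0, 0, 0, 3]
R5 ← R5 + (2)·R3: [0, 0, 0, 2]
R6 ← R6 + R3: [0, 0, 0, 1]
R5 ← R5 − (2/3)·R4: [0, 0, 0, 0]
R6 ← R6 − (1/3)·R4: [0, 0, 0, 0]
Echelon form has 4 nonzero rows, so rank(M) = 4.

4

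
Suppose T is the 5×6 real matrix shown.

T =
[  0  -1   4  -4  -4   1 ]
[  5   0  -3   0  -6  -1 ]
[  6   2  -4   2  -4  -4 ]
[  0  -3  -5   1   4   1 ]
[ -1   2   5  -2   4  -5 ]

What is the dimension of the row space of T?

4

Row reduce to echelon form.
Swap R1 ↔ R2
R3 ← R3 − (6/5)·R1: [0, 2, -2/5, 2, 16/5, -14/5]
R5 ← R5 + (1/5)·R1: [0, 2, 22/5, -2, 14/5, -26/5]
R3 ← R3 + (2)·R2: [0, 0, 38/5, -6, -24/5, -4/5]
R4 ← R4 − (3)·R2: [0, 0, -17, 13, 16, -2]
R5 ← R5 + (2)·R2: [0, 0, 62/5, -10, -26/5, -16/5]
R4 ← R4 + (85/38)·R3: [0, 0, 0, -8/19, 100/19, -72/19]
R5 ← R5 − (31/19)·R3: [0, 0, 0, -4/19, 50/19, -36/19]
R5 ← R5 − (1/2)·R4: [0, 0, 0, 0, 0, 0]
Echelon form has 4 nonzero rows, so rank(T) = 4.
The row space has dimension equal to the rank: 4.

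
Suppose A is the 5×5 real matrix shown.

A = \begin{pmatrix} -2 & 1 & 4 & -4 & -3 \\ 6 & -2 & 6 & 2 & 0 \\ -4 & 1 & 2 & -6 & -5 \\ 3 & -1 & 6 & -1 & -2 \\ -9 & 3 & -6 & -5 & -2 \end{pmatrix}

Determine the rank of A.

Row reduce to echelon form.
R2 ← R2 + (3)·R1: [0, 1, 18, -10, -9]
R3 ← R3 − (2)·R1: [0, -1, -6, 2, 1]
R4 ← R4 + (3/2)·R1: [0, 1/2, 12, -7, -13/2]
R5 ← R5 − (9/2)·R1: [0, -3/2, -24, 13, 23/2]
R3 ← R3 + R2: [0, 0, 12, -8, -8]
R4 ← R4 − (1/2)·R2: [0, 0, 3, -2, -2]
R5 ← R5 + (3/2)·R2: [0, 0, 3, -2, -2]
R4 ← R4 − (1/4)·R3: [0, 0, 0, 0, 0]
R5 ← R5 − (1/4)·R3: [0, 0, 0, 0, 0]
Echelon form has 3 nonzero rows, so rank(A) = 3.

3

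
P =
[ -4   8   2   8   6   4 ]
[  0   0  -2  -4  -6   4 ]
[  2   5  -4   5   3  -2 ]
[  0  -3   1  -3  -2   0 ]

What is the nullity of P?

Row reduce to echelon form.
R3 ← R3 + (1/2)·R1: [0, 9, -3, 9, 6, 0]
Swap R2 ↔ R3
R4 ← R4 + (1/3)·R2: [0, 0, 0, 0, 0, 0]
3 nonzero rows, so rank(P) = 3.
P has 6 columns; by rank–nullity, nullity = 6 − 3 = 3.

3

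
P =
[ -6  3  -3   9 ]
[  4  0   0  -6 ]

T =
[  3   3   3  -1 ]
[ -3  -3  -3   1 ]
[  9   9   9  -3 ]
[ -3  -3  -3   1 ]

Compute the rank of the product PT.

First compute PT:
[[-81, -81, -81,  27],
 [ 30,  30,  30, -10]]
Now row reduce the product.
R2 ← R2 + (10/27)·R1: [0, 0, 0, 0]
1 nonzero row, so rank(PT) = 1.

1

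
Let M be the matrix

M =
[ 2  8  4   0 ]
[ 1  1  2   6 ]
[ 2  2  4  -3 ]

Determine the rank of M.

Row reduce to echelon form.
R2 ← R2 − (1/2)·R1: [0, -3, 0, 6]
R3 ← R3 − R1: [0, -6, 0, -3]
R3 ← R3 − (2)·R2: [0, 0, 0, -15]
Echelon form has 3 nonzero rows, so rank(M) = 3.

3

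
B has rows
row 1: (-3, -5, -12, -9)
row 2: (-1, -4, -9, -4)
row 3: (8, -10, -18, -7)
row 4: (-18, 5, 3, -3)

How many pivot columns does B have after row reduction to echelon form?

Row reduce to echelon form.
R2 ← R2 − (1/3)·R1: [0, -7/3, -5, -1]
R3 ← R3 + (8/3)·R1: [0, -70/3, -50, -31]
R4 ← R4 − (6)·R1: [0, 35, 75, 51]
R3 ← R3 − (10)·R2: [0, 0, 0, -21]
R4 ← R4 + (15)·R2: [0, 0, 0, 36]
R4 ← R4 + (12/7)·R3: [0, 0, 0, 0]
Echelon form has 3 nonzero rows, so rank(B) = 3.
Each nonzero row contributes one pivot column: 3 pivot columns.

3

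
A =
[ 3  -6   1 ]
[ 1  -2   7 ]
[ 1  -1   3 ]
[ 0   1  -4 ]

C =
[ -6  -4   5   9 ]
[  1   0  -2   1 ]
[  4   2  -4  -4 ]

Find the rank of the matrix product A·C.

3

First compute AC:
[[-20, -10,  23,  17],
 [ 20,  10, -19, -21],
 [  5,   2,  -5,  -4],
 [-15,  -8,  14,  17]]
Now row reduce the product.
R2 ← R2 + R1: [0, 0, 4, -4]
R3 ← R3 + (1/4)·R1: [0, -1/2, 3/4, 1/4]
R4 ← R4 − (3/4)·R1: [0, -1/2, -13/4, 17/4]
Swap R2 ↔ R3
R4 ← R4 − R2: [0, 0, -4, 4]
R4 ← R4 + R3: [0, 0, 0, 0]
3 nonzero rows, so rank(AC) = 3.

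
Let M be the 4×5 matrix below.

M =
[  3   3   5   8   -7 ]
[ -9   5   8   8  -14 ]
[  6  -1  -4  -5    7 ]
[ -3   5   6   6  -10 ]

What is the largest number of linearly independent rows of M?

Row reduce to echelon form.
R2 ← R2 + (3)·R1: [0, 14, 23, 32, -35]
R3 ← R3 − (2)·R1: [0, -7, -14, -21, 21]
R4 ← R4 + R1: [0, 8, 11, 14, -17]
R3 ← R3 + (1/2)·R2: [0, 0, -5/2, -5, 7/2]
R4 ← R4 − (4/7)·R2: [0, 0, -15/7, -30/7, 3]
R4 ← R4 − (6/7)·R3: [0, 0, 0, 0, 0]
Echelon form has 3 nonzero rows, so rank(M) = 3.
The rank gives the maximum number of linearly independent rows: 3.

3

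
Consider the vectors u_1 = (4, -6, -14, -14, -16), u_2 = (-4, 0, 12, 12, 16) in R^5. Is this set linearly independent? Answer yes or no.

Form the matrix with these vectors as rows and row reduce.
R2 ← R2 + R1: [0, -6, -2, -2, 0]
2 nonzero rows, so the 2 vectors span a space of dimension 2.
Since 2 = 2, the vectors are linearly independent.

yes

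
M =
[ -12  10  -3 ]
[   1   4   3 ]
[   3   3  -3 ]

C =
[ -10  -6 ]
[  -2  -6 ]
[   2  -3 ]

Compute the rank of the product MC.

2

First compute MC:
[[ 94,  21],
 [-12, -39],
 [-42, -27]]
Now row reduce the product.
R2 ← R2 + (6/47)·R1: [0, -1707/47]
R3 ← R3 + (21/47)·R1: [0, -828/47]
R3 ← R3 − (276/569)·R2: [0, 0]
2 nonzero rows, so rank(MC) = 2.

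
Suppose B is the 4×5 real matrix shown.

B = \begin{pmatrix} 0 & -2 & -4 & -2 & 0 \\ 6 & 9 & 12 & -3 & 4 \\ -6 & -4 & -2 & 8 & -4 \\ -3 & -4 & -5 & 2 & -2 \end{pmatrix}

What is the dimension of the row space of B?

Row reduce to echelon form.
Swap R1 ↔ R2
R3 ← R3 + R1: [0, 5, 10, 5, 0]
R4 ← R4 + (1/2)·R1: [0, 1/2, 1, 1/2, 0]
R3 ← R3 + (5/2)·R2: [0, 0, 0, 0, 0]
R4 ← R4 + (1/4)·R2: [0, 0, 0, 0, 0]
Echelon form has 2 nonzero rows, so rank(B) = 2.
The row space has dimension equal to the rank: 2.

2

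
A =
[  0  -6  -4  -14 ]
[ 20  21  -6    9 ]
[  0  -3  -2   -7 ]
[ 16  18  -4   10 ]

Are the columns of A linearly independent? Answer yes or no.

no

Row reduce A to echelon form.
Swap R1 ↔ R2
R4 ← R4 − (4/5)·R1: [0, 6/5, 4/5, 14/5]
R3 ← R3 − (1/2)·R2: [0, 0, 0, 0]
R4 ← R4 + (1/5)·R2: [0, 0, 0, 0]
2 pivots among 4 columns.
Only 2 < 4 pivot columns, so the columns are linearly dependent.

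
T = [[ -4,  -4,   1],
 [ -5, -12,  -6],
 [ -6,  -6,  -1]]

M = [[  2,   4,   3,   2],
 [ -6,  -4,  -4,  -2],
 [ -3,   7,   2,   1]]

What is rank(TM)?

First compute TM:
[[ 13,   7,   6,   1],
 [ 80, -14,  21,   8],
 [ 27,  -7,   4,  -1]]
Now row reduce the product.
R2 ← R2 − (80/13)·R1: [0, -742/13, -207/13, 24/13]
R3 ← R3 − (27/13)·R1: [0, -280/13, -110/13, -40/13]
R3 ← R3 − (20/53)·R2: [0, 0, -130/53, -200/53]
3 nonzero rows, so rank(TM) = 3.

3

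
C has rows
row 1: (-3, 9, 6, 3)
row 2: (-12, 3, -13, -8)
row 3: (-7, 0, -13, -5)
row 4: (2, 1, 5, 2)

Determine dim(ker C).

Row reduce to echelon form.
R2 ← R2 − (4)·R1: [0, -33, -37, -20]
R3 ← R3 − (7/3)·R1: [0, -21, -27, -12]
R4 ← R4 + (2/3)·R1: [0, 7, 9, 4]
R3 ← R3 − (7/11)·R2: [0, 0, -38/11, 8/11]
R4 ← R4 + (7/33)·R2: [0, 0, 38/33, -8/33]
R4 ← R4 + (1/3)·R3: [0, 0, 0, 0]
3 nonzero rows, so rank(C) = 3.
C has 4 columns; by rank–nullity, nullity = 4 − 3 = 1.

1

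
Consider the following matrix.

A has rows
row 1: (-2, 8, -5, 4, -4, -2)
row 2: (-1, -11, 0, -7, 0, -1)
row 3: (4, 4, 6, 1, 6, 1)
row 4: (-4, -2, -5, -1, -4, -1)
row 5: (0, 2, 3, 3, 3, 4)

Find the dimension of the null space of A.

Row reduce to echelon form.
R2 ← R2 − (1/2)·R1: [0, -15, 5/2, -9, 2, 0]
R3 ← R3 + (2)·R1: [0, 20, -4, 9, -2, -3]
R4 ← R4 − (2)·R1: [0, -18, 5, -9, 4, 3]
R3 ← R3 + (4/3)·R2: [0, 0, -2/3, -3, 2/3, -3]
R4 ← R4 − (6/5)·R2: [0, 0, 2, 9/5, 8/5, 3]
R5 ← R5 + (2/15)·R2: [0, 0, 10/3, 9/5, 49/15, 4]
R4 ← R4 + (3)·R3: [0, 0, 0, -36/5, 18/5, -6]
R5 ← R5 + (5)·R3: [0, 0, 0, -66/5, 33/5, -11]
R5 ← R5 − (11/6)·R4: [0, 0, 0, 0, 0, 0]
4 nonzero rows, so rank(A) = 4.
A has 6 columns; by rank–nullity, nullity = 6 − 4 = 2.

2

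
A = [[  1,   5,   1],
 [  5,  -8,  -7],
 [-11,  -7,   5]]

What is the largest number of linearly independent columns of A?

3

Row reduce to echelon form.
R2 ← R2 − (5)·R1: [0, -33, -12]
R3 ← R3 + (11)·R1: [0, 48, 16]
R3 ← R3 + (16/11)·R2: [0, 0, -16/11]
Echelon form has 3 nonzero rows, so rank(A) = 3.
The rank gives the maximum number of linearly independent columns: 3.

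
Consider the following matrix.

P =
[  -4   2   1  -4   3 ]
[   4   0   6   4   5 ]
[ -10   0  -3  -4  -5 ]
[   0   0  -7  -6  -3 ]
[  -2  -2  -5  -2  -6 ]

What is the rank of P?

4

Row reduce to echelon form.
R2 ← R2 + R1: [0, 2, 7, 0, 8]
R3 ← R3 − (5/2)·R1: [0, -5, -11/2, 6, -25/2]
R5 ← R5 − (1/2)·R1: [0, -3, -11/2, 0, -15/2]
R3 ← R3 + (5/2)·R2: [0, 0, 12, 6, 15/2]
R5 ← R5 + (3/2)·R2: [0, 0, 5, 0, 9/2]
R4 ← R4 + (7/12)·R3: [0, 0, 0, -5/2, 11/8]
R5 ← R5 − (5/12)·R3: [0, 0, 0, -5/2, 11/8]
R5 ← R5 − R4: [0, 0, 0, 0, 0]
Echelon form has 4 nonzero rows, so rank(P) = 4.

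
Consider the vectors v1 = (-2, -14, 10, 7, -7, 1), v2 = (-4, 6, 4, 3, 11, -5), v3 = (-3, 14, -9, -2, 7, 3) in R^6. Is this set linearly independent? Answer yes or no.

yes

Form the matrix with these vectors as rows and row reduce.
R2 ← R2 − (2)·R1: [0, 34, -16, -11, 25, -7]
R3 ← R3 − (3/2)·R1: [0, 35, -24, -25/2, 35/2, 3/2]
R3 ← R3 − (35/34)·R2: [0, 0, -128/17, -20/17, -140/17, 148/17]
3 nonzero rows, so the 3 vectors span a space of dimension 3.
Since 3 = 3, the vectors are linearly independent.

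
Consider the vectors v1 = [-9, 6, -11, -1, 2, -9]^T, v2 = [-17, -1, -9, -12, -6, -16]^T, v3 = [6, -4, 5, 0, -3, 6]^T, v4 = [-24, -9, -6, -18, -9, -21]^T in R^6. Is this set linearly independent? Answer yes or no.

Form the matrix with these vectors as rows and row reduce.
R2 ← R2 − (17/9)·R1: [0, -37/3, 106/9, -91/9, -88/9, 1]
R3 ← R3 + (2/3)·R1: [0, 0, -7/3, -2/3, -5/3, 0]
R4 ← R4 − (8/3)·R1: [0, -25, 70/3, -46/3, -43/3, 3]
R4 ← R4 − (75/37)·R2: [0, 0, -20/37, 191/37, 203/37, 36/37]
R4 ← R4 − (60/259)·R3: [0, 0, 0, 1377/259, 1521/259, 36/37]
4 nonzero rows, so the 4 vectors span a space of dimension 4.
Since 4 = 4, the vectors are linearly independent.

yes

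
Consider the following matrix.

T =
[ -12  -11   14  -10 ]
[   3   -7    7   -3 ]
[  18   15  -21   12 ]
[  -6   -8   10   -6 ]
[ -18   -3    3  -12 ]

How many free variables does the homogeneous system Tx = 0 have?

1

Row reduce to echelon form.
R2 ← R2 + (1/4)·R1: [0, -39/4, 21/2, -11/2]
R3 ← R3 + (3/2)·R1: [0, -3/2, 0, -3]
R4 ← R4 − (1/2)·R1: [0, -5/2, 3, -1]
R5 ← R5 − (3/2)·R1: [0, 27/2, -18, 3]
R3 ← R3 − (2/13)·R2: [0, 0, -21/13, -28/13]
R4 ← R4 − (10/39)·R2: [0, 0, 4/13, 16/39]
R5 ← R5 + (18/13)·R2: [0, 0, -45/13, -60/13]
R4 ← R4 + (4/21)·R3: [0, 0, 0, 0]
R5 ← R5 − (15/7)·R3: [0, 0, 0, 0]
3 nonzero rows, so rank(T) = 3.
T has 4 columns; by rank–nullity, nullity = 4 − 3 = 1.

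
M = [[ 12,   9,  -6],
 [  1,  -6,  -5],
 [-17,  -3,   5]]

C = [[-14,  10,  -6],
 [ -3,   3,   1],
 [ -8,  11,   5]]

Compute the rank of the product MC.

3

First compute MC:
[[-147,  81, -93],
 [ 44, -63, -37],
 [207, -124, 124]]
Now row reduce the product.
R2 ← R2 + (44/147)·R1: [0, -1899/49, -3177/49]
R3 ← R3 + (69/49)·R1: [0, -487/49, -341/49]
R3 ← R3 − (487/1899)·R2: [0, 0, 2040/211]
3 nonzero rows, so rank(MC) = 3.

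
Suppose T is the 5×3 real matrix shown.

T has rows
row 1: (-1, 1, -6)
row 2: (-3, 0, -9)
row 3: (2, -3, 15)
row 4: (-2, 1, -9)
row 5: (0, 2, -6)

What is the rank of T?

2

Row reduce to echelon form.
R2 ← R2 − (3)·R1: [0, -3, 9]
R3 ← R3 + (2)·R1: [0, -1, 3]
R4 ← R4 − (2)·R1: [0, -1, 3]
R3 ← R3 − (1/3)·R2: [0, 0, 0]
R4 ← R4 − (1/3)·R2: [0, 0, 0]
R5 ← R5 + (2/3)·R2: [0, 0, 0]
Echelon form has 2 nonzero rows, so rank(T) = 2.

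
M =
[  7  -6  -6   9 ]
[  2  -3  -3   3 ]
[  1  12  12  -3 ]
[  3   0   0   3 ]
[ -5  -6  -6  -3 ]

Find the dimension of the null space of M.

2

Row reduce to echelon form.
R2 ← R2 − (2/7)·R1: [0, -9/7, -9/7, 3/7]
R3 ← R3 − (1/7)·R1: [0, 90/7, 90/7, -30/7]
R4 ← R4 − (3/7)·R1: [0, 18/7, 18/7, -6/7]
R5 ← R5 + (5/7)·R1: [0, -72/7, -72/7, 24/7]
R3 ← R3 + (10)·R2: [0, 0, 0, 0]
R4 ← R4 + (2)·R2: [0, 0, 0, 0]
R5 ← R5 − (8)·R2: [0, 0, 0, 0]
2 nonzero rows, so rank(M) = 2.
M has 4 columns; by rank–nullity, nullity = 4 − 2 = 2.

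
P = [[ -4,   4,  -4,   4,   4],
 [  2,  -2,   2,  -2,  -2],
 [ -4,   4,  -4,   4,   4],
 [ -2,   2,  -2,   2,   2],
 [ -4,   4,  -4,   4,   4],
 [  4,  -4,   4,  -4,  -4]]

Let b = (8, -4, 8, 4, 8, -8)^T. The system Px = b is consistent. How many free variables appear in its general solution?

Row reduce the augmented matrix [P | b].
R2 ← R2 + (1/2)·R1: [0, 0, 0, 0, 0, 0]
R3 ← R3 − R1: [0, 0, 0, 0, 0, 0]
R4 ← R4 − (1/2)·R1: [0, 0, 0, 0, 0, 0]
R5 ← R5 − R1: [0, 0, 0, 0, 0, 0]
R6 ← R6 + R1: [0, 0, 0, 0, 0, 0]
The echelon form has 1 nonzero rows, and every pivot lies in the first 5 columns, so rank(P) = rank([P|b]) = 1.
The system is consistent.
Free variables = (unknowns) − (rank) = 5 − 1 = 4.

4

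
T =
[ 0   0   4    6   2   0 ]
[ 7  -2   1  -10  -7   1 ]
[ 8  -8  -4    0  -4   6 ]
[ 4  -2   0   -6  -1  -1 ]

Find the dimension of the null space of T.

2

Row reduce to echelon form.
Swap R1 ↔ R2
R3 ← R3 − (8/7)·R1: [0, -40/7, -36/7, 80/7, 4, 34/7]
R4 ← R4 − (4/7)·R1: [0, -6/7, -4/7, -2/7, 3, -11/7]
Swap R2 ↔ R3
R4 ← R4 − (3/20)·R2: [0, 0, 1/5, -2, 12/5, -23/10]
R4 ← R4 − (1/20)·R3: [0, 0, 0, -23/10, 23/10, -23/10]
4 nonzero rows, so rank(T) = 4.
T has 6 columns; by rank–nullity, nullity = 6 − 4 = 2.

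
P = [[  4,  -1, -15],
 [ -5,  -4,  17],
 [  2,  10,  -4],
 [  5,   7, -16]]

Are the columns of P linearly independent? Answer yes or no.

Row reduce P to echelon form.
R2 ← R2 + (5/4)·R1: [0, -21/4, -7/4]
R3 ← R3 − (1/2)·R1: [0, 21/2, 7/2]
R4 ← R4 − (5/4)·R1: [0, 33/4, 11/4]
R3 ← R3 + (2)·R2: [0, 0, 0]
R4 ← R4 + (11/7)·R2: [0, 0, 0]
2 pivots among 3 columns.
Only 2 < 3 pivot columns, so the columns are linearly dependent.

no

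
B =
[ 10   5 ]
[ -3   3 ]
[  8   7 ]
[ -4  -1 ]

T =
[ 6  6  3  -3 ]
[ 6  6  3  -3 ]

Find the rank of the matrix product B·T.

1

First compute BT:
[[ 90,  90,  45, -45],
 [  0,   0,   0,   0],
 [ 90,  90,  45, -45],
 [-30, -30, -15,  15]]
Now row reduce the product.
R3 ← R3 − R1: [0, 0, 0, 0]
R4 ← R4 + (1/3)·R1: [0, 0, 0, 0]
1 nonzero row, so rank(BT) = 1.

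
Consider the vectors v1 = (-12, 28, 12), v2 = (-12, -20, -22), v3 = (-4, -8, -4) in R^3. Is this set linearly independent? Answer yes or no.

Form the matrix with these vectors as rows and row reduce.
R2 ← R2 − R1: [0, -48, -34]
R3 ← R3 − (1/3)·R1: [0, -52/3, -8]
R3 ← R3 − (13/36)·R2: [0, 0, 77/18]
3 nonzero rows, so the 3 vectors span a space of dimension 3.
Since 3 = 3, the vectors are linearly independent.

yes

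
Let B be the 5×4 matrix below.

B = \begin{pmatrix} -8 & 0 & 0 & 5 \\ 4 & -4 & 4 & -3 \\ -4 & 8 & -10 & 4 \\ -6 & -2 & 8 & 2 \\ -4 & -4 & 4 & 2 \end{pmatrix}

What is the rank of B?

Row reduce to echelon form.
R2 ← R2 + (1/2)·R1: [0, -4, 4, -1/2]
R3 ← R3 − (1/2)·R1: [0, 8, -10, 3/2]
R4 ← R4 − (3/4)·R1: [0, -2, 8, -7/4]
R5 ← R5 − (1/2)·R1: [0, -4, 4, -1/2]
R3 ← R3 + (2)·R2: [0, 0, -2, 1/2]
R4 ← R4 − (1/2)·R2: [0, 0, 6, -3/2]
R5 ← R5 − R2: [0, 0, 0, 0]
R4 ← R4 + (3)·R3: [0, 0, 0, 0]
Echelon form has 3 nonzero rows, so rank(B) = 3.

3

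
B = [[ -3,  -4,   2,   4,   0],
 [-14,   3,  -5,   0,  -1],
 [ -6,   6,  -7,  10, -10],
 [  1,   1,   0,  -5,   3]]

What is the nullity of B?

1

Row reduce to echelon form.
R2 ← R2 − (14/3)·R1: [0, 65/3, -43/3, -56/3, -1]
R3 ← R3 − (2)·R1: [0, 14, -11, 2, -10]
R4 ← R4 + (1/3)·R1: [0, -1/3, 2/3, -11/3, 3]
R3 ← R3 − (42/65)·R2: [0, 0, -113/65, 914/65, -608/65]
R4 ← R4 + (1/65)·R2: [0, 0, 29/65, -257/65, 194/65]
R4 ← R4 + (29/113)·R3: [0, 0, 0, -39/113, 66/113]
4 nonzero rows, so rank(B) = 4.
B has 5 columns; by rank–nullity, nullity = 5 − 4 = 1.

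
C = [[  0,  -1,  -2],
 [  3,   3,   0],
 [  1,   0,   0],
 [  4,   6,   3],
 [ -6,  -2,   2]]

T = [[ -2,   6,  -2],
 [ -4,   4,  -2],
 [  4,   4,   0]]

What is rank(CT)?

2

First compute CT:
[[ -4, -12,   2],
 [-18,  30, -12],
 [ -2,   6,  -2],
 [-20,  60, -20],
 [ 28, -36,  16]]
Now row reduce the product.
R2 ← R2 − (9/2)·R1: [0, 84, -21]
R3 ← R3 − (1/2)·R1: [0, 12, -3]
R4 ← R4 − (5)·R1: [0, 120, -30]
R5 ← R5 + (7)·R1: [0, -120, 30]
R3 ← R3 − (1/7)·R2: [0, 0, 0]
R4 ← R4 − (10/7)·R2: [0, 0, 0]
R5 ← R5 + (10/7)·R2: [0, 0, 0]
2 nonzero rows, so rank(CT) = 2.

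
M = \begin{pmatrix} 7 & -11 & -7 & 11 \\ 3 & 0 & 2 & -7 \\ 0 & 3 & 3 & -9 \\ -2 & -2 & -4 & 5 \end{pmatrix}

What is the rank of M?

Row reduce to echelon form.
R2 ← R2 − (3/7)·R1: [0, 33/7, 5, -82/7]
R4 ← R4 + (2/7)·R1: [0, -36/7, -6, 57/7]
R3 ← R3 − (7/11)·R2: [0, 0, -2/11, -17/11]
R4 ← R4 + (12/11)·R2: [0, 0, -6/11, -51/11]
R4 ← R4 − (3)·R3: [0, 0, 0, 0]
Echelon form has 3 nonzero rows, so rank(M) = 3.

3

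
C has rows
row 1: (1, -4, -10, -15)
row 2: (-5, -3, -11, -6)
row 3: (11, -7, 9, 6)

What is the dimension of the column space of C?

3

Row reduce to echelon form.
R2 ← R2 + (5)·R1: [0, -23, -61, -81]
R3 ← R3 − (11)·R1: [0, 37, 119, 171]
R3 ← R3 + (37/23)·R2: [0, 0, 480/23, 936/23]
Echelon form has 3 nonzero rows, so rank(C) = 3.
The column space has dimension equal to the rank: 3.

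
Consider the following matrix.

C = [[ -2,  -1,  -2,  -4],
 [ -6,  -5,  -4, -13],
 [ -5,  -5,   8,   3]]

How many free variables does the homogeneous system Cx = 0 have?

Row reduce to echelon form.
R2 ← R2 − (3)·R1: [0, -2, 2, -1]
R3 ← R3 − (5/2)·R1: [0, -5/2, 13, 13]
R3 ← R3 − (5/4)·R2: [0, 0, 21/2, 57/4]
3 nonzero rows, so rank(C) = 3.
C has 4 columns; by rank–nullity, nullity = 4 − 3 = 1.

1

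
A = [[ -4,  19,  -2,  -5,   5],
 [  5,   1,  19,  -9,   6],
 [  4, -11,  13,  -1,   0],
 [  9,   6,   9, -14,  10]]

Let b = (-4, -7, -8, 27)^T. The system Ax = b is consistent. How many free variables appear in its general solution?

Row reduce the augmented matrix [A | b].
R2 ← R2 + (5/4)·R1: [0, 99/4, 33/2, -61/4, 49/4, -12]
R3 ← R3 + R1: [0, 8, 11, -6, 5, -12]
R4 ← R4 + (9/4)·R1: [0, 195/4, 9/2, -101/4, 85/4, 18]
R3 ← R3 − (32/99)·R2: [0, 0, 17/3, -106/99, 103/99, -268/33]
R4 ← R4 − (65/33)·R2: [0, 0, -28, 158/33, -95/33, 458/11]
R4 ← R4 + (84/17)·R3: [0, 0, 0, -94/187, 423/187, 282/187]
The echelon form has 4 nonzero rows, and every pivot lies in the first 5 columns, so rank(A) = rank([A|b]) = 4.
The system is consistent.
Free variables = (unknowns) − (rank) = 5 − 4 = 1.

1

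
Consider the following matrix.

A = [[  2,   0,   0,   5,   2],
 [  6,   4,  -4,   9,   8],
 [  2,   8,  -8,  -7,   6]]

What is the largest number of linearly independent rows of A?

2

Row reduce to echelon form.
R2 ← R2 − (3)·R1: [0, 4, -4, -6, 2]
R3 ← R3 − R1: [0, 8, -8, -12, 4]
R3 ← R3 − (2)·R2: [0, 0, 0, 0, 0]
Echelon form has 2 nonzero rows, so rank(A) = 2.
The rank gives the maximum number of linearly independent rows: 2.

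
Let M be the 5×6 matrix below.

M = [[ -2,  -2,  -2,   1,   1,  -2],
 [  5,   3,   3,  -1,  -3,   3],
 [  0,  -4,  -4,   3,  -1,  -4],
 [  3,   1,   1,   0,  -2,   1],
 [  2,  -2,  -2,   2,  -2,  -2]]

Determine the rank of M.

Row reduce to echelon form.
R2 ← R2 + (5/2)·R1: [0, -2, -2, 3/2, -1/2, -2]
R4 ← R4 + (3/2)·R1: [0, -2, -2, 3/2, -1/2, -2]
R5 ← R5 + R1: [0, -4, -4, 3, -1, -4]
R3 ← R3 − (2)·R2: [0, 0, 0, 0, 0, 0]
R4 ← R4 − R2: [0, 0, 0, 0, 0, 0]
R5 ← R5 − (2)·R2: [0, 0, 0, 0, 0, 0]
Echelon form has 2 nonzero rows, so rank(M) = 2.

2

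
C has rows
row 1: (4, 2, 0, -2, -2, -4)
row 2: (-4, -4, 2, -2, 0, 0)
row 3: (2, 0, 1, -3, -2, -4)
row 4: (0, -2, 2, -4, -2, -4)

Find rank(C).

2

Row reduce to echelon form.
R2 ← R2 + R1: [0, -2, 2, -4, -2, -4]
R3 ← R3 − (1/2)·R1: [0, -1, 1, -2, -1, -2]
R3 ← R3 − (1/2)·R2: [0, 0, 0, 0, 0, 0]
R4 ← R4 − R2: [0, 0, 0, 0, 0, 0]
Echelon form has 2 nonzero rows, so rank(C) = 2.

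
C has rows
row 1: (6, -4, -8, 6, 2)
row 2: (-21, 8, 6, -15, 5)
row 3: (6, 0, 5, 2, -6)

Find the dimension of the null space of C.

2

Row reduce to echelon form.
R2 ← R2 + (7/2)·R1: [0, -6, -22, 6, 12]
R3 ← R3 − R1: [0, 4, 13, -4, -8]
R3 ← R3 + (2/3)·R2: [0, 0, -5/3, 0, 0]
3 nonzero rows, so rank(C) = 3.
C has 5 columns; by rank–nullity, nullity = 5 − 3 = 2.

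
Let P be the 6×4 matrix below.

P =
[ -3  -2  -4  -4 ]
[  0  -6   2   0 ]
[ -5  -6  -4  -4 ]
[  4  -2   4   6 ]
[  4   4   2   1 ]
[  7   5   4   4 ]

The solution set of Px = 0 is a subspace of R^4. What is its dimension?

0

Row reduce to echelon form.
R3 ← R3 − (5/3)·R1: [0, -8/3, 8/3, 8/3]
R4 ← R4 + (4/3)·R1: [0, -14/3, -4/3, 2/3]
R5 ← R5 + (4/3)·R1: [0, 4/3, -10/3, -13/3]
R6 ← R6 + (7/3)·R1: [0, 1/3, -16/3, -16/3]
R3 ← R3 − (4/9)·R2: [0, 0, 16/9, 8/3]
R4 ← R4 − (7/9)·R2: [0, 0, -26/9, 2/3]
R5 ← R5 + (2/9)·R2: [0, 0, -26/9, -13/3]
R6 ← R6 + (1/18)·R2: [0, 0, -47/9, -16/3]
R4 ← R4 + (13/8)·R3: [0, 0, 0, 5]
R5 ← R5 + (13/8)·R3: [0, 0, 0, 0]
R6 ← R6 + (47/16)·R3: [0, 0, 0, 5/2]
R6 ← R6 − (1/2)·R4: [0, 0, 0, 0]
4 nonzero rows, so rank(P) = 4.
P has 4 columns; by rank–nullity, nullity = 4 − 4 = 0.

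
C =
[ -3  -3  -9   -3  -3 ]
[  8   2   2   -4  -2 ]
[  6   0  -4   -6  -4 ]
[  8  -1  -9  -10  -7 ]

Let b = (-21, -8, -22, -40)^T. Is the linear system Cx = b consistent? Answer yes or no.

yes

Row reduce the augmented matrix [C | b].
R2 ← R2 + (8/3)·R1: [0, -6, -22, -12, -10, -64]
R3 ← R3 + (2)·R1: [0, -6, -22, -12, -10, -64]
R4 ← R4 + (8/3)·R1: [0, -9, -33, -18, -15, -96]
R3 ← R3 − R2: [0, 0, 0, 0, 0, 0]
R4 ← R4 − (3/2)·R2: [0, 0, 0, 0, 0, 0]
The echelon form has 2 nonzero rows, and every pivot lies in the first 5 columns, so rank(C) = rank([C|b]) = 2.
The system is consistent.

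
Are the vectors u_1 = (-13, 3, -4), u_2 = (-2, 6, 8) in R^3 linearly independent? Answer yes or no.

Form the matrix with these vectors as rows and row reduce.
R2 ← R2 − (2/13)·R1: [0, 72/13, 112/13]
2 nonzero rows, so the 2 vectors span a space of dimension 2.
Since 2 = 2, the vectors are linearly independent.

yes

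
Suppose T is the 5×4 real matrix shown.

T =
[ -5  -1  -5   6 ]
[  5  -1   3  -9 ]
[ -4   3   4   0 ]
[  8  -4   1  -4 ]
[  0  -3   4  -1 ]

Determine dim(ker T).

0

Row reduce to echelon form.
R2 ← R2 + R1: [0, -2, -2, -3]
R3 ← R3 − (4/5)·R1: [0, 19/5, 8, -24/5]
R4 ← R4 + (8/5)·R1: [0, -28/5, -7, 28/5]
R3 ← R3 + (19/10)·R2: [0, 0, 21/5, -21/2]
R4 ← R4 − (14/5)·R2: [0, 0, -7/5, 14]
R5 ← R5 − (3/2)·R2: [0, 0, 7, 7/2]
R4 ← R4 + (1/3)·R3: [0, 0, 0, 21/2]
R5 ← R5 − (5/3)·R3: [0, 0, 0, 21]
R5 ← R5 − (2)·R4: [0, 0, 0, 0]
4 nonzero rows, so rank(T) = 4.
T has 4 columns; by rank–nullity, nullity = 4 − 4 = 0.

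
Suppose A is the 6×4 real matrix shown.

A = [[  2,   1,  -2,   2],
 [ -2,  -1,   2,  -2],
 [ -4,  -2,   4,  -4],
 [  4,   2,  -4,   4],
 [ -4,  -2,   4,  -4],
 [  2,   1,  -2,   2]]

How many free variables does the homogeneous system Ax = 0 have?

Row reduce to echelon form.
R2 ← R2 + R1: [0, 0, 0, 0]
R3 ← R3 + (2)·R1: [0, 0, 0, 0]
R4 ← R4 − (2)·R1: [0, 0, 0, 0]
R5 ← R5 + (2)·R1: [0, 0, 0, 0]
R6 ← R6 − R1: [0, 0, 0, 0]
1 nonzero row, so rank(A) = 1.
A has 4 columns; by rank–nullity, nullity = 4 − 1 = 3.

3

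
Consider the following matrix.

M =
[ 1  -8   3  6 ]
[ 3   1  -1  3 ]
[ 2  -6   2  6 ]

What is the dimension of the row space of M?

2

Row reduce to echelon form.
R2 ← R2 − (3)·R1: [0, 25, -10, -15]
R3 ← R3 − (2)·R1: [0, 10, -4, -6]
R3 ← R3 − (2/5)·R2: [0, 0, 0, 0]
Echelon form has 2 nonzero rows, so rank(M) = 2.
The row space has dimension equal to the rank: 2.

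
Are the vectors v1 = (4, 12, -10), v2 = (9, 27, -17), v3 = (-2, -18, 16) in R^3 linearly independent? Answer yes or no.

yes

Form the matrix with these vectors as rows and row reduce.
R2 ← R2 − (9/4)·R1: [0, 0, 11/2]
R3 ← R3 + (1/2)·R1: [0, -12, 11]
Swap R2 ↔ R3
3 nonzero rows, so the 3 vectors span a space of dimension 3.
Since 3 = 3, the vectors are linearly independent.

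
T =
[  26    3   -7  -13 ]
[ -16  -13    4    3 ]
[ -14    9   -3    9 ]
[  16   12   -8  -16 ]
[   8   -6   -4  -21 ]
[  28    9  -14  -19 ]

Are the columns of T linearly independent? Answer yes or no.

yes

Row reduce T to echelon form.
R2 ← R2 + (8/13)·R1: [0, -145/13, -4/13, -5]
R3 ← R3 + (7/13)·R1: [0, 138/13, -88/13, 2]
R4 ← R4 − (8/13)·R1: [0, 132/13, -48/13, -8]
R5 ← R5 − (4/13)·R1: [0, -90/13, -24/13, -17]
R6 ← R6 − (14/13)·R1: [0, 75/13, -84/13, -5]
R3 ← R3 + (138/145)·R2: [0, 0, -1024/145, -80/29]
R4 ← R4 + (132/145)·R2: [0, 0, -576/145, -364/29]
R5 ← R5 − (18/29)·R2: [0, 0, -48/29, -403/29]
R6 ← R6 + (15/29)·R2: [0, 0, -192/29, -220/29]
R4 ← R4 − (9/16)·R3: [0, 0, 0, -11]
R5 ← R5 − (15/64)·R3: [0, 0, 0, -53/4]
R6 ← R6 − (15/16)·R3: [0, 0, 0, -5]
R5 ← R5 − (53/44)·R4: [0, 0, 0, 0]
R6 ← R6 − (5/11)·R4: [0, 0, 0, 0]
4 pivots among 4 columns.
Every column is a pivot column, so the columns are linearly independent.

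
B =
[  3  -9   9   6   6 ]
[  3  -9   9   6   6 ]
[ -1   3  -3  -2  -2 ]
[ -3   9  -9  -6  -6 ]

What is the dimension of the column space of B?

Row reduce to echelon form.
R2 ← R2 − R1: [0, 0, 0, 0, 0]
R3 ← R3 + (1/3)·R1: [0, 0, 0, 0, 0]
R4 ← R4 + R1: [0, 0, 0, 0, 0]
Echelon form has 1 nonzero row, so rank(B) = 1.
The column space has dimension equal to the rank: 1.

1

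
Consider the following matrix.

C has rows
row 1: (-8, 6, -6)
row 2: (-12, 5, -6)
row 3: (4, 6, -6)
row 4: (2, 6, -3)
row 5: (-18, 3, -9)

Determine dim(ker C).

Row reduce to echelon form.
R2 ← R2 − (3/2)·R1: [0, -4, 3]
R3 ← R3 + (1/2)·R1: [0, 9, -9]
R4 ← R4 + (1/4)·R1: [0, 15/2, -9/2]
R5 ← R5 − (9/4)·R1: [0, -21/2, 9/2]
R3 ← R3 + (9/4)·R2: [0, 0, -9/4]
R4 ← R4 + (15/8)·R2: [0, 0, 9/8]
R5 ← R5 − (21/8)·R2: [0, 0, -27/8]
R4 ← R4 + (1/2)·R3: [0, 0, 0]
R5 ← R5 − (3/2)·R3: [0, 0, 0]
3 nonzero rows, so rank(C) = 3.
C has 3 columns; by rank–nullity, nullity = 3 − 3 = 0.

0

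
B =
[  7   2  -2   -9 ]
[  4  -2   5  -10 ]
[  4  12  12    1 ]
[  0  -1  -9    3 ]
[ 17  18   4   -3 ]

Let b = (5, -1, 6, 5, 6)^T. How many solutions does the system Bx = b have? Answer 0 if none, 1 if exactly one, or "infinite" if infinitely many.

Row reduce the augmented matrix [B | b].
R2 ← R2 − (4/7)·R1: [0, -22/7, 43/7, -34/7, -27/7]
R3 ← R3 − (4/7)·R1: [0, 76/7, 92/7, 43/7, 22/7]
R5 ← R5 − (17/7)·R1: [0, 92/7, 62/7, 132/7, -43/7]
R3 ← R3 + (38/11)·R2: [0, 0, 378/11, -117/11, -112/11]
R4 ← R4 − (7/22)·R2: [0, 0, -241/22, 50/11, 137/22]
R5 ← R5 + (46/11)·R2: [0, 0, 380/11, -16/11, -245/11]
R4 ← R4 + (241/756)·R3: [0, 0, 0, 97/84, 161/54]
R5 ← R5 − (190/189)·R3: [0, 0, 0, 194/21, -325/27]
R5 ← R5 − (8)·R4: [0, 0, 0, 0, -323/9]
The echelon form has 5 nonzero rows; the last pivot sits in the augmented column, so rank(B) = 4 but rank([B|b]) = 5.
Since the ranks differ, the system is inconsistent.
It has no solutions.

0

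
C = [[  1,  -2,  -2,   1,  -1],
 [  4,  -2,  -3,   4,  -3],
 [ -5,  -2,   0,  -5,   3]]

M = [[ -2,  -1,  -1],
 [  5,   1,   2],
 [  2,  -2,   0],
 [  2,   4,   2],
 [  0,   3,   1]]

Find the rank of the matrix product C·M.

First compute CM:
[[-14,   2,  -4],
 [-16,   7,  -3],
 [-10,  -8,  -6]]
Now row reduce the product.
R2 ← R2 − (8/7)·R1: [0, 33/7, 11/7]
R3 ← R3 − (5/7)·R1: [0, -66/7, -22/7]
R3 ← R3 + (2)·R2: [0, 0, 0]
2 nonzero rows, so rank(CM) = 2.

2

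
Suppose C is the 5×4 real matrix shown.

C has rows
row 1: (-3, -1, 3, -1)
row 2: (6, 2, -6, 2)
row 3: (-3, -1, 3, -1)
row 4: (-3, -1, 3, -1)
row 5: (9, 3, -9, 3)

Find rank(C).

1

Row reduce to echelon form.
R2 ← R2 + (2)·R1: [0, 0, 0, 0]
R3 ← R3 − R1: [0, 0, 0, 0]
R4 ← R4 − R1: [0, 0, 0, 0]
R5 ← R5 + (3)·R1: [0, 0, 0, 0]
Echelon form has 1 nonzero row, so rank(C) = 1.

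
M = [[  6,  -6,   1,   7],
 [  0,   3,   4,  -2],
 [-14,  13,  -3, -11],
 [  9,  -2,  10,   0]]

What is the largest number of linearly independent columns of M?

3

Row reduce to echelon form.
R3 ← R3 + (7/3)·R1: [0, -1, -2/3, 16/3]
R4 ← R4 − (3/2)·R1: [0, 7, 17/2, -21/2]
R3 ← R3 + (1/3)·R2: [0, 0, 2/3, 14/3]
R4 ← R4 − (7/3)·R2: [0, 0, -5/6, -35/6]
R4 ← R4 + (5/4)·R3: [0, 0, 0, 0]
Echelon form has 3 nonzero rows, so rank(M) = 3.
The rank gives the maximum number of linearly independent columns: 3.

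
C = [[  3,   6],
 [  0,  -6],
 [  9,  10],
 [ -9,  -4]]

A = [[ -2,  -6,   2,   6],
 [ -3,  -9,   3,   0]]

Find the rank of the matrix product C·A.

First compute CA:
[[-24, -72,  24,  18],
 [ 18,  54, -18,   0],
 [-48, -144,  48,  54],
 [ 30,  90, -30, -54]]
Now row reduce the product.
R2 ← R2 + (3/4)·R1: [0, 0, 0, 27/2]
R3 ← R3 − (2)·R1: [0, 0, 0, 18]
R4 ← R4 + (5/4)·R1: [0, 0, 0, -63/2]
R3 ← R3 − (4/3)·R2: [0, 0, 0, 0]
R4 ← R4 + (7/3)·R2: [0, 0, 0, 0]
2 nonzero rows, so rank(CA) = 2.

2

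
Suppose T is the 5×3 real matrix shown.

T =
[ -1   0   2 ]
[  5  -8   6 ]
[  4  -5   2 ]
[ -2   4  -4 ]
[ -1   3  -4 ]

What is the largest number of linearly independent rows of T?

2

Row reduce to echelon form.
R2 ← R2 + (5)·R1: [0, -8, 16]
R3 ← R3 + (4)·R1: [0, -5, 10]
R4 ← R4 − (2)·R1: [0, 4, -8]
R5 ← R5 − R1: [0, 3, -6]
R3 ← R3 − (5/8)·R2: [0, 0, 0]
R4 ← R4 + (1/2)·R2: [0, 0, 0]
R5 ← R5 + (3/8)·R2: [0, 0, 0]
Echelon form has 2 nonzero rows, so rank(T) = 2.
The rank gives the maximum number of linearly independent rows: 2.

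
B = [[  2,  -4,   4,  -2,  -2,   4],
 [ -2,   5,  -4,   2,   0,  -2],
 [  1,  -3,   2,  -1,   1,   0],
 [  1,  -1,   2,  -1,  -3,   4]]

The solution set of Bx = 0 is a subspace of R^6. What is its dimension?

Row reduce to echelon form.
R2 ← R2 + R1: [0, 1, 0, 0, -2, 2]
R3 ← R3 − (1/2)·R1: [0, -1, 0, 0, 2, -2]
R4 ← R4 − (1/2)·R1: [0, 1, 0, 0, -2, 2]
R3 ← R3 + R2: [0, 0, 0, 0, 0, 0]
R4 ← R4 − R2: [0, 0, 0, 0, 0, 0]
2 nonzero rows, so rank(B) = 2.
B has 6 columns; by rank–nullity, nullity = 6 − 2 = 4.

4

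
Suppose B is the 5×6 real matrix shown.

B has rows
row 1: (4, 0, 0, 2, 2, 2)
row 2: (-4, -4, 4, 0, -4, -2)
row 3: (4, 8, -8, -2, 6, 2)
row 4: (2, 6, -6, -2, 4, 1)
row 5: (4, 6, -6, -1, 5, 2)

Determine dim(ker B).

4

Row reduce to echelon form.
R2 ← R2 + R1: [0, -4, 4, 2, -2, 0]
R3 ← R3 − R1: [0, 8, -8, -4, 4, 0]
R4 ← R4 − (1/2)·R1: [0, 6, -6, -3, 3, 0]
R5 ← R5 − R1: [0, 6, -6, -3, 3, 0]
R3 ← R3 + (2)·R2: [0, 0, 0, 0, 0, 0]
R4 ← R4 + (3/2)·R2: [0, 0, 0, 0, 0, 0]
R5 ← R5 + (3/2)·R2: [0, 0, 0, 0, 0, 0]
2 nonzero rows, so rank(B) = 2.
B has 6 columns; by rank–nullity, nullity = 6 − 2 = 4.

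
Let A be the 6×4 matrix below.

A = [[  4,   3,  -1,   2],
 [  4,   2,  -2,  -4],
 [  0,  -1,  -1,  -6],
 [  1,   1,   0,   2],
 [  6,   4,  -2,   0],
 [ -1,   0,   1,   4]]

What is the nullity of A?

Row reduce to echelon form.
R2 ← R2 − R1: [0, -1, -1, -6]
R4 ← R4 − (1/4)·R1: [0, 1/4, 1/4, 3/2]
R5 ← R5 − (3/2)·R1: [0, -1/2, -1/2, -3]
R6 ← R6 + (1/4)·R1: [0, 3/4, 3/4, 9/2]
R3 ← R3 − R2: [0, 0, 0, 0]
R4 ← R4 + (1/4)·R2: [0, 0, 0, 0]
R5 ← R5 − (1/2)·R2: [0, 0, 0, 0]
R6 ← R6 + (3/4)·R2: [0, 0, 0, 0]
2 nonzero rows, so rank(A) = 2.
A has 4 columns; by rank–nullity, nullity = 4 − 2 = 2.

2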